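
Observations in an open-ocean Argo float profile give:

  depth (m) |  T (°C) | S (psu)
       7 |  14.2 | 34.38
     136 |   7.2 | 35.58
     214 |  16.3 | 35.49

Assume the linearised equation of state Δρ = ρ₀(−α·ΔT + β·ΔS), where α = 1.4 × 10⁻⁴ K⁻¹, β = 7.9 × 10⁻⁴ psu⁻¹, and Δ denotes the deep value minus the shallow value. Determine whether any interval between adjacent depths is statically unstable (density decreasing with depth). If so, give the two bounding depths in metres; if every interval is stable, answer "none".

Evaluate Δρ/ρ₀ = −αΔT + βΔS across each adjacent pair:
  7–136 m: −αΔT+βΔS = −(1.4 × 10⁻⁴)(-7.0)+(7.9 × 10⁻⁴)(+1.20) = 1.9 × 10⁻³ → stable
  136–214 m: −αΔT+βΔS = −(1.4 × 10⁻⁴)(+9.1)+(7.9 × 10⁻⁴)(-0.09) = -1.3 × 10⁻³ → UNSTABLE
The 136–214 m interval has Δρ < 0: lighter water underlies denser water.

136–214 m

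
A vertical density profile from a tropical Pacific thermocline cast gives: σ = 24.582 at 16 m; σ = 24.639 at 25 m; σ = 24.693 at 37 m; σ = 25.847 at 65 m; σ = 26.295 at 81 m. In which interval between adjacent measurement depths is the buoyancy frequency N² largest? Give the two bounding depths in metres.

37–65 m

Compute the density gradient over each adjacent pair:
  16–25 m: Δρ/Δz = 0.057/9 = 6.3 × 10⁻³ kg m⁻⁴
  25–37 m: Δρ/Δz = 0.054/12 = 4.5 × 10⁻³ kg m⁻⁴
  37–65 m: Δρ/Δz = 1.154/28 = 0.041 kg m⁻⁴
  65–81 m: Δρ/Δz = 0.448/16 = 0.028 kg m⁻⁴
The largest gradient is in the 37–65 m interval — the pycnocline.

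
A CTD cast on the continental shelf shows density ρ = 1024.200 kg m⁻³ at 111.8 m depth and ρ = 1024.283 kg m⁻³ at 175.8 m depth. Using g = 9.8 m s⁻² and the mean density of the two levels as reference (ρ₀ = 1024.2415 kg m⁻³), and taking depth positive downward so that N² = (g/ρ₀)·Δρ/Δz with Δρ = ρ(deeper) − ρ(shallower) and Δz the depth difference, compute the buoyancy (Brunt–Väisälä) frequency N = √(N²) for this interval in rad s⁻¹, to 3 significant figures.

Δρ = 1024.283 − 1024.200 = 0.083 kg m⁻³ over Δz = 175.8 − 111.8 = 64 m.
N² = (9.8/1024.2415) × (0.083/64) = 1.2409 × 10⁻⁵ s⁻².
N = √(1.2409 × 10⁻⁵) = 3.5226 × 10⁻³ rad s⁻¹ ≈ 3.52 × 10⁻³ rad s⁻¹.

3.52 × 10⁻³ rad s⁻¹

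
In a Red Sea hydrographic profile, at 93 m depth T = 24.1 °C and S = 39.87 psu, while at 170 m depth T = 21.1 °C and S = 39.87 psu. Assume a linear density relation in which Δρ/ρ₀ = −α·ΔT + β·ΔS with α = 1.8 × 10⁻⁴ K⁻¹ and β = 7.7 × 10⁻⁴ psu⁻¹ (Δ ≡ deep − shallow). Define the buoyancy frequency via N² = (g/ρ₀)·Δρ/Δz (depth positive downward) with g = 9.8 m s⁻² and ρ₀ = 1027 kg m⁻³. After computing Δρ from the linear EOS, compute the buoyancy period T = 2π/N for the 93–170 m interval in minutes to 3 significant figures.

12.6 min

ΔT = -3.0 K, ΔS = +0.00 psu (deep − shallow).
Δρ/ρ₀ = −αΔT + βΔS = 5.40 × 10⁻⁴ + 0 = 5.40 × 10⁻⁴, so Δρ ≈ 0.5546 kg m⁻³.
N² = (g/ρ₀)·Δρ/Δz = g·(Δρ/ρ₀)/Δz = 9.8 × 5.40 × 10⁻⁴ / 77 = 6.8727 × 10⁻⁵ s⁻².
N = √(6.8727 × 10⁻⁵) = 8.2902 × 10⁻³ rad s⁻¹ → T = 2π/N = 757.91 s = 12.632 min ≈ 12.6 min.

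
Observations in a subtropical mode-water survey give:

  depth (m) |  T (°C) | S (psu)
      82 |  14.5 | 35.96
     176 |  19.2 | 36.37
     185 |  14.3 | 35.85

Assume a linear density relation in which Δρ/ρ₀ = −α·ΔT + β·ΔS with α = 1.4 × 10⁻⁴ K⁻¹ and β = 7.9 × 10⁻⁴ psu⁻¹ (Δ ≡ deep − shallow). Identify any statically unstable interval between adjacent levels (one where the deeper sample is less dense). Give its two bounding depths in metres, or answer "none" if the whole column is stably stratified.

82–176 m

Evaluate Δρ/ρ₀ = −αΔT + βΔS across each adjacent pair:
  82–176 m: −αΔT+βΔS = −(1.4 × 10⁻⁴)(+4.7)+(7.9 × 10⁻⁴)(+0.41) = -3.3 × 10⁻⁴ → UNSTABLE
  176–185 m: −αΔT+βΔS = −(1.4 × 10⁻⁴)(-4.9)+(7.9 × 10⁻⁴)(-0.52) = 2.8 × 10⁻⁴ → stable
The 82–176 m interval has Δρ < 0: lighter water underlies denser water.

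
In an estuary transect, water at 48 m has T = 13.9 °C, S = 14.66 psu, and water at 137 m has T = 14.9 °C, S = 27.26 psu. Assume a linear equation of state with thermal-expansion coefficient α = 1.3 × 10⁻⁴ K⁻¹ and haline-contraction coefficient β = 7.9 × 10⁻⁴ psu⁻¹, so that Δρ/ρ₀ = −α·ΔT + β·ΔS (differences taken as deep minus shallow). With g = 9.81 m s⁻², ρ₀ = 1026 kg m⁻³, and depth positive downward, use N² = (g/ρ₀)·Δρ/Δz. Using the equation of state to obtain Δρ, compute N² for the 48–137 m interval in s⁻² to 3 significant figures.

ΔT = +1.0 K, ΔS = +12.60 psu (deep − shallow).
Δρ/ρ₀ = −αΔT + βΔS = -1.30 × 10⁻⁴ + 9.954 × 10⁻³ = 9.824 × 10⁻³, so Δρ ≈ 10.08 kg m⁻³.
N² = (g/ρ₀)·Δρ/Δz = g·(Δρ/ρ₀)/Δz = 9.81 × 9.824 × 10⁻³ / 89 = 1.0828 × 10⁻³ s⁻² ≈ 1.08 × 10⁻³ s⁻².

1.08 × 10⁻³ s⁻²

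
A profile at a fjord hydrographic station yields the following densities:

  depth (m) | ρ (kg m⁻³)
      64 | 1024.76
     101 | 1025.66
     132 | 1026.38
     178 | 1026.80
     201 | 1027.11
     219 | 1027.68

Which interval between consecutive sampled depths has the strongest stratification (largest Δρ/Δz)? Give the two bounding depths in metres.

201–219 m

Compute the density gradient over each adjacent pair:
  64–101 m: Δρ/Δz = 0.90/37 = 0.024 kg m⁻⁴
  101–132 m: Δρ/Δz = 0.72/31 = 0.023 kg m⁻⁴
  132–178 m: Δρ/Δz = 0.42/46 = 9.1 × 10⁻³ kg m⁻⁴
  178–201 m: Δρ/Δz = 0.31/23 = 0.013 kg m⁻⁴
  201–219 m: Δρ/Δz = 0.57/18 = 0.032 kg m⁻⁴
The largest gradient is in the 201–219 m interval — the pycnocline.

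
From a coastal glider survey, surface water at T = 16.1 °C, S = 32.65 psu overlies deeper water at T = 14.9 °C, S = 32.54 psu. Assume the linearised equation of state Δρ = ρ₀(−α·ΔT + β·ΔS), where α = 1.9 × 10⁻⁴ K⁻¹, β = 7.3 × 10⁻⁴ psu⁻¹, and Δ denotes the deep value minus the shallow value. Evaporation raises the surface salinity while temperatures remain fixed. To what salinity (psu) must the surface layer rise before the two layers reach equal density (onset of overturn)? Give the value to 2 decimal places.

Neutral buoyancy requires −α(T_deep − T_surf) + β(S_deep − S_surf′) = 0.
S_surf′ = S_deep − (α/β)·ΔT = 32.54 − (1.9 × 10⁻⁴/7.3 × 10⁻⁴)·(-1.2) = 32.8523 psu.
Increase required: 32.8523 − 32.65 = 0.2023 psu.

32.85 psu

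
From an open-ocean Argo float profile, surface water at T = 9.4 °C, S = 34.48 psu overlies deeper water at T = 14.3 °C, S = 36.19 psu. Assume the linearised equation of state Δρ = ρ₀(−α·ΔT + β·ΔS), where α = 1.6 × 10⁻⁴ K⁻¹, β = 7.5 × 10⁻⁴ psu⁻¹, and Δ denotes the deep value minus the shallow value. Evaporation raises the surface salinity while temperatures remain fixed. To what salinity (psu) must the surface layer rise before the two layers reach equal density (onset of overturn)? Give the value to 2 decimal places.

35.14 psu

Neutral buoyancy requires −α(T_deep − T_surf) + β(S_deep − S_surf′) = 0.
S_surf′ = S_deep − (α/β)·ΔT = 36.19 − (1.6 × 10⁻⁴/7.5 × 10⁻⁴)·(+4.9) = 35.1447 psu.
Increase required: 35.1447 − 34.48 = 0.6647 psu.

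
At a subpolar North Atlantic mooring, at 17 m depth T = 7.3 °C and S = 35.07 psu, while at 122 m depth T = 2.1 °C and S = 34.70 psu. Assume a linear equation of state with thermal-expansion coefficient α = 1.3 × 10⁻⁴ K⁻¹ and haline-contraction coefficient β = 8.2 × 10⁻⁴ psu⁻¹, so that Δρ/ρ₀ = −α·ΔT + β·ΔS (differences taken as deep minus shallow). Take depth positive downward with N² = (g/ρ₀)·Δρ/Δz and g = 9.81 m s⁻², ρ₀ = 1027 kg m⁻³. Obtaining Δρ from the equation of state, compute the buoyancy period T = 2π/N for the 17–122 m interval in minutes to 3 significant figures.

ΔT = -5.2 K, ΔS = -0.37 psu (deep − shallow).
Δρ/ρ₀ = −αΔT + βΔS = 6.76 × 10⁻⁴ − 3.034 × 10⁻⁴ = 3.726 × 10⁻⁴, so Δρ ≈ 0.3827 kg m⁻³.
N² = (g/ρ₀)·Δρ/Δz = g·(Δρ/ρ₀)/Δz = 9.81 × 3.726 × 10⁻⁴ / 105 = 3.4811 × 10⁻⁵ s⁻².
N = √(3.4811 × 10⁻⁵) = 5.9001 × 10⁻³ rad s⁻¹ → T = 2π/N = 1.0649 × 10³ s = 17.748 min ≈ 17.7 min.

17.7 min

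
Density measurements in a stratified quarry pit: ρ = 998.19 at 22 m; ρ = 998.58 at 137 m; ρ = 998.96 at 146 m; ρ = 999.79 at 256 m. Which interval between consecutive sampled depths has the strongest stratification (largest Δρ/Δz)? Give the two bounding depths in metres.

Compute the density gradient over each adjacent pair:
  22–137 m: Δρ/Δz = 0.39/115 = 3.4 × 10⁻³ kg m⁻⁴
  137–146 m: Δρ/Δz = 0.38/9 = 0.042 kg m⁻⁴
  146–256 m: Δρ/Δz = 0.83/110 = 7.5 × 10⁻³ kg m⁻⁴
The largest gradient is in the 137–146 m interval — the pycnocline.

137–146 m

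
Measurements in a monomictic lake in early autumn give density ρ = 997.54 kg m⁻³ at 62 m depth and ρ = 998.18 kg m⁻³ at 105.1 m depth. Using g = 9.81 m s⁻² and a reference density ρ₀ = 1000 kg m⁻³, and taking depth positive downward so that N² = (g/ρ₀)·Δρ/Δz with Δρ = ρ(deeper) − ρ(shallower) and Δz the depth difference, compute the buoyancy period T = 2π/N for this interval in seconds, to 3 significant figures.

521 s

Δρ = 998.18 − 997.54 = 0.64 kg m⁻³ over Δz = 105.1 − 62 = 43.1 m.
N² = (9.81/1000) × (0.64/43.1) = 1.4567 × 10⁻⁴ s⁻².
N = √(1.4567 × 10⁻⁴) = 0.012069 rad s⁻¹, so T = 2π/N = 520.61 s ≈ 521 s.
N² > 0, so the interval is statically stable.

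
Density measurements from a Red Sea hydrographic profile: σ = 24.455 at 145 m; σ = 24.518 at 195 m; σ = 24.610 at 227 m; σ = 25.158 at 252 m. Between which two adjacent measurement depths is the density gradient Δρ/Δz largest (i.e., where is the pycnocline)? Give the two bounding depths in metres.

Compute the density gradient over each adjacent pair:
  145–195 m: Δρ/Δz = 0.063/50 = 1.3 × 10⁻³ kg m⁻⁴
  195–227 m: Δρ/Δz = 0.092/32 = 2.9 × 10⁻³ kg m⁻⁴
  227–252 m: Δρ/Δz = 0.548/25 = 0.022 kg m⁻⁴
The largest gradient is in the 227–252 m interval — the pycnocline.

227–252 m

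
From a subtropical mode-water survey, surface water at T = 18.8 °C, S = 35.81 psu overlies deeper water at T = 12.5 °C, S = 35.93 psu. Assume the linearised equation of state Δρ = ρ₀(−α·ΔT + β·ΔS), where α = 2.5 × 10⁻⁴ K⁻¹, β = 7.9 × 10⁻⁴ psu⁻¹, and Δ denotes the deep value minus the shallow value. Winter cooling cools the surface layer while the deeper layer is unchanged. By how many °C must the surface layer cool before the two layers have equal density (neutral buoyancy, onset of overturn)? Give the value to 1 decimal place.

Neutral buoyancy requires Δρ = 0, i.e. −α(T_deep − T_surf′) + β(S_deep − S_surf) = 0.
T_surf′ = T_deep − (β/α)·ΔS = 12.5 − (7.9 × 10⁻⁴/2.5 × 10⁻⁴)·(+0.12) = 12.121 °C.
Cooling required: 18.8 − (12.121) = 6.679 °C.

6.7 °C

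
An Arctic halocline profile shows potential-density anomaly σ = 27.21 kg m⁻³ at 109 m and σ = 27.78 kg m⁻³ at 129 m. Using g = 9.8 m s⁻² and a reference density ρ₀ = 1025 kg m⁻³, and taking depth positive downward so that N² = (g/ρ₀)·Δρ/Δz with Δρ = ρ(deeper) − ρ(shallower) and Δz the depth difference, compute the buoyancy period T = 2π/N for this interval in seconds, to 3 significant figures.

Δρ = 1027.78 − 1027.21 = 0.57 kg m⁻³ over Δz = 129 − 109 = 20 m.
N² = (9.8/1025) × (0.57/20) = 2.7249 × 10⁻⁴ s⁻².
N = √(2.7249 × 10⁻⁴) = 0.016507 rad s⁻¹, so T = 2π/N = 380.64 s ≈ 381 s.
N² > 0, so the interval is statically stable.

381 s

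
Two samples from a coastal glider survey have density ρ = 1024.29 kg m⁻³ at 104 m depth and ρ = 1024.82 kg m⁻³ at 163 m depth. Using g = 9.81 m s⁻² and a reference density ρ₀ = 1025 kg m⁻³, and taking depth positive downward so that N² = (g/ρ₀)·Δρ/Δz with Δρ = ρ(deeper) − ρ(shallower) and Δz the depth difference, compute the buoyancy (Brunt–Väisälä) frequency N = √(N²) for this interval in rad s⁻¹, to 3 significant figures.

9.27 × 10⁻³ rad s⁻¹

Δρ = 1024.82 − 1024.29 = 0.53 kg m⁻³ over Δz = 163 − 104 = 59 m.
N² = (9.81/1025) × (0.53/59) = 8.5974 × 10⁻⁵ s⁻².
N = √(8.5974 × 10⁻⁵) = 9.2722 × 10⁻³ rad s⁻¹ ≈ 9.27 × 10⁻³ rad s⁻¹.
Since Δρ > 0 the layer is stably stratified.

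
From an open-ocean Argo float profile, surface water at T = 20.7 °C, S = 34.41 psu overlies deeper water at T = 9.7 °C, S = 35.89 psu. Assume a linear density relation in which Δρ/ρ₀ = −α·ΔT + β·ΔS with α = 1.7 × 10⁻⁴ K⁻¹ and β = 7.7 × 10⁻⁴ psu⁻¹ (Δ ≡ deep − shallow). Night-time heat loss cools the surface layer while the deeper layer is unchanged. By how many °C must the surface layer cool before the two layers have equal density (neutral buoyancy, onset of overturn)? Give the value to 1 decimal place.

Neutral buoyancy requires Δρ = 0, i.e. −α(T_deep − T_surf′) + β(S_deep − S_surf) = 0.
T_surf′ = T_deep − (β/α)·ΔS = 9.7 − (7.7 × 10⁻⁴/1.7 × 10⁻⁴)·(+1.48) = 2.996 °C.
Cooling required: 20.7 − (2.996) = 17.704 °C.

17.7 °C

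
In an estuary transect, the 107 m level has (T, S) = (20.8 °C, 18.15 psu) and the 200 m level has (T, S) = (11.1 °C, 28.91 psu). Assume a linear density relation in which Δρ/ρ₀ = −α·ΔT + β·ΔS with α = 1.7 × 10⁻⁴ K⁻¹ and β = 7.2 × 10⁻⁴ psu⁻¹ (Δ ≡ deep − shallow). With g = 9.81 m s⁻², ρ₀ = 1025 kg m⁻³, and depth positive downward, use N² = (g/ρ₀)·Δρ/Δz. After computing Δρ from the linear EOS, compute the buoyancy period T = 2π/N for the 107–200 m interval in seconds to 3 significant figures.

200 s

ΔT = -9.7 K, ΔS = +10.76 psu (deep − shallow).
Δρ/ρ₀ = −αΔT + βΔS = 1.649 × 10⁻³ + 7.7472 × 10⁻³ = 9.3962 × 10⁻³, so Δρ ≈ 9.631 kg m⁻³.
N² = (g/ρ₀)·Δρ/Δz = g·(Δρ/ρ₀)/Δz = 9.81 × 9.3962 × 10⁻³ / 93 = 9.9115 × 10⁻⁴ s⁻².
N = √(9.9115 × 10⁻⁴) = 0.031483 rad s⁻¹ → T = 2π/N = 199.57 s ≈ 200 s.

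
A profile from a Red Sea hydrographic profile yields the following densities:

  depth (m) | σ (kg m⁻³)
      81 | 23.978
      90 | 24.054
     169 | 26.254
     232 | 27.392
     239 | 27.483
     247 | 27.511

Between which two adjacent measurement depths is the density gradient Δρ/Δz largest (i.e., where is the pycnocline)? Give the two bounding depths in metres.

90–169 m

Compute the density gradient over each adjacent pair:
  81–90 m: Δρ/Δz = 0.076/9 = 8.4 × 10⁻³ kg m⁻⁴
  90–169 m: Δρ/Δz = 2.200/79 = 0.028 kg m⁻⁴
  169–232 m: Δρ/Δz = 1.138/63 = 0.018 kg m⁻⁴
  232–239 m: Δρ/Δz = 0.091/7 = 0.013 kg m⁻⁴
  239–247 m: Δρ/Δz = 0.028/8 = 3.5 × 10⁻³ kg m⁻⁴
The largest gradient is in the 90–169 m interval — the pycnocline.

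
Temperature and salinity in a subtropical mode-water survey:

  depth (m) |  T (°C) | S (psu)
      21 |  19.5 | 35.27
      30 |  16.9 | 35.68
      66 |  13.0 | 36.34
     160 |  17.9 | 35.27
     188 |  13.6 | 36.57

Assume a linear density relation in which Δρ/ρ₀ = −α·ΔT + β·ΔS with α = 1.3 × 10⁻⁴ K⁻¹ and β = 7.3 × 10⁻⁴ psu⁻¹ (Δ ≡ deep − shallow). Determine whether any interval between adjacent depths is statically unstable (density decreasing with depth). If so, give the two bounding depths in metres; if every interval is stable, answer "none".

Evaluate Δρ/ρ₀ = −αΔT + βΔS across each adjacent pair:
  21–30 m: −αΔT+βΔS = −(1.3 × 10⁻⁴)(-2.6)+(7.3 × 10⁻⁴)(+0.41) = 6.4 × 10⁻⁴ → stable
  30–66 m: −αΔT+βΔS = −(1.3 × 10⁻⁴)(-3.9)+(7.3 × 10⁻⁴)(+0.66) = 9.9 × 10⁻⁴ → stable
  66–160 m: −αΔT+βΔS = −(1.3 × 10⁻⁴)(+4.9)+(7.3 × 10⁻⁴)(-1.07) = -1.4 × 10⁻³ → UNSTABLE
  160–188 m: −αΔT+βΔS = −(1.3 × 10⁻⁴)(-4.3)+(7.3 × 10⁻⁴)(+1.30) = 1.5 × 10⁻³ → stable
The 66–160 m interval has Δρ < 0: lighter water underlies denser water.

66–160 m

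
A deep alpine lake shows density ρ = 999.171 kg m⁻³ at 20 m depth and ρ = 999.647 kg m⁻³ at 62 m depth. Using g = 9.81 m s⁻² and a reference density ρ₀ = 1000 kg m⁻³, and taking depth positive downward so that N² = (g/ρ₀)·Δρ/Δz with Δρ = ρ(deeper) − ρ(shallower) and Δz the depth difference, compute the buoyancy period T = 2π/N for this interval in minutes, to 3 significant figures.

9.93 min

Δρ = 999.647 − 999.171 = 0.476 kg m⁻³ over Δz = 62 − 20 = 42 m.
N² = (9.81/1000) × (0.476/42) = 1.1118 × 10⁻⁴ s⁻².
N = √(1.1118 × 10⁻⁴) = 0.010544 rad s⁻¹, so T = 2π/N = 595.90 s = 9.9317 min ≈ 9.93 min.
A positive N² confirms static stability across the interval.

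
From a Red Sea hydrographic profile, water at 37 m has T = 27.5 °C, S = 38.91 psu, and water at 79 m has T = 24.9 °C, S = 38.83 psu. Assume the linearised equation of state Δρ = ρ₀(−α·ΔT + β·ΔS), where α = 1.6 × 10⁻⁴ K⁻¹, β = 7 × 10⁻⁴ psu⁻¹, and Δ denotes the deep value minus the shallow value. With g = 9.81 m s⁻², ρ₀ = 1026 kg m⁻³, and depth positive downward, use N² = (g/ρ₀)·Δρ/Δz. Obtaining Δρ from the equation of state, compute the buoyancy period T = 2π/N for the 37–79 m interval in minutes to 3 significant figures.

11.4 min

ΔT = -2.6 K, ΔS = -0.08 psu (deep − shallow).
Δρ/ρ₀ = −αΔT + βΔS = 4.16 × 10⁻⁴ − 5.60 × 10⁻⁵ = 3.60 × 10⁻⁴, so Δρ ≈ 0.3694 kg m⁻³.
N² = (g/ρ₀)·Δρ/Δz = g·(Δρ/ρ₀)/Δz = 9.81 × 3.60 × 10⁻⁴ / 42 = 8.4086 × 10⁻⁵ s⁻².
N = √(8.4086 × 10⁻⁵) = 9.1698 × 10⁻³ rad s⁻¹ → T = 2π/N = 685.20 s = 11.420 min ≈ 11.4 min.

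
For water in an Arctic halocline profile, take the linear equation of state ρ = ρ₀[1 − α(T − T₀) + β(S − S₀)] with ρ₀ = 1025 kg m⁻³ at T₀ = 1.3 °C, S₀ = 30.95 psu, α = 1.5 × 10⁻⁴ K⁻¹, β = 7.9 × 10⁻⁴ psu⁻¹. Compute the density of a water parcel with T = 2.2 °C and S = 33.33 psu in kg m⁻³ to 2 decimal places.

1026.79 kg m⁻³

T − T₀ = +0.9 K, S − S₀ = +2.38 psu.
Bracket = 1 − α·(+0.9) + β·(+2.38) = 1 + (1.7452 × 10⁻³) = 1.0017452.
ρ = 1025 × 1.0017452 = 1026.79 kg m⁻³.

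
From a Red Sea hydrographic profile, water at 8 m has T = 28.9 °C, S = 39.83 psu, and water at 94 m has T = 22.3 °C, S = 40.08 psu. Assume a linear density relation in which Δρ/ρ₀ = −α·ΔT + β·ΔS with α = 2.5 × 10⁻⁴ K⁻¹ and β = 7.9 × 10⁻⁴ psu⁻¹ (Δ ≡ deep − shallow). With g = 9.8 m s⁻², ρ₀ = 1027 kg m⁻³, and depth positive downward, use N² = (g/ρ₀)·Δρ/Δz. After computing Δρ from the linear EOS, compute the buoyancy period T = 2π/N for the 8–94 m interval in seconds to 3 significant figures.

ΔT = -6.6 K, ΔS = +0.25 psu (deep − shallow).
Δρ/ρ₀ = −αΔT + βΔS = 1.65 × 10⁻³ + 1.975 × 10⁻⁴ = 1.8475 × 10⁻³, so Δρ ≈ 1.897 kg m⁻³.
N² = (g/ρ₀)·Δρ/Δz = g·(Δρ/ρ₀)/Δz = 9.8 × 1.8475 × 10⁻³ / 86 = 2.1053 × 10⁻⁴ s⁻².
N = √(2.1053 × 10⁻⁴) = 0.014510 rad s⁻¹ → T = 2π/N = 433.02 s ≈ 433 s.

433 s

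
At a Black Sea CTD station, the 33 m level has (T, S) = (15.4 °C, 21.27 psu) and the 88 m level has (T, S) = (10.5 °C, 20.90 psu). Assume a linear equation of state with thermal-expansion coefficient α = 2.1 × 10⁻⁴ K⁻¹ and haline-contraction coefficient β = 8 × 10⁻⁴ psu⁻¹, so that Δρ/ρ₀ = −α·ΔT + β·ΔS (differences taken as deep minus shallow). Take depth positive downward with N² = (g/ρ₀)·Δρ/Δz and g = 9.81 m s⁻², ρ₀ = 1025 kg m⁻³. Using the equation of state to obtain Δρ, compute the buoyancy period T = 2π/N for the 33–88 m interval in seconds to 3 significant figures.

550 s

ΔT = -4.9 K, ΔS = -0.37 psu (deep − shallow).
Δρ/ρ₀ = −αΔT + βΔS = 1.029 × 10⁻³ − 2.96 × 10⁻⁴ = 7.33 × 10⁻⁴, so Δρ ≈ 0.7513 kg m⁻³.
N² = (g/ρ₀)·Δρ/Δz = g·(Δρ/ρ₀)/Δz = 9.81 × 7.33 × 10⁻⁴ / 55 = 1.3074 × 10⁻⁴ s⁻².
N = √(1.3074 × 10⁻⁴) = 0.011434 rad s⁻¹ → T = 2π/N = 549.52 s ≈ 550 s.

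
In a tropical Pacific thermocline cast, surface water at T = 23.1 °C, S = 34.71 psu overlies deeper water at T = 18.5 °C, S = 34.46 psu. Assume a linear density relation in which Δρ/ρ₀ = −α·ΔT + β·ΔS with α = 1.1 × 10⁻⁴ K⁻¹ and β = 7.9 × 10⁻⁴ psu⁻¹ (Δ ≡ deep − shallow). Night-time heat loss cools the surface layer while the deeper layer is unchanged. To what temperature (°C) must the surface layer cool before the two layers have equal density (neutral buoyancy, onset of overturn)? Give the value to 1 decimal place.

20.3 °C

Neutral buoyancy requires Δρ = 0, i.e. −α(T_deep − T_surf′) + β(S_deep − S_surf) = 0.
T_surf′ = T_deep − (β/α)·ΔS = 18.5 − (7.9 × 10⁻⁴/1.1 × 10⁻⁴)·(-0.25) = 20.295 °C.
Cooling required: 23.1 − (20.295) = 2.805 °C.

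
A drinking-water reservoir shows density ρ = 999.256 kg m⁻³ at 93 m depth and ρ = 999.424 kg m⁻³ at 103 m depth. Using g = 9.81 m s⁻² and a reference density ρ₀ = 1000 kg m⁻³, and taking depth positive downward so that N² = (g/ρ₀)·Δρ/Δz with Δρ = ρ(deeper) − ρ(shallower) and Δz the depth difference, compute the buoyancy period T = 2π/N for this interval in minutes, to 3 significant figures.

8.16 min

Δρ = 999.424 − 999.256 = 0.168 kg m⁻³ over Δz = 103 − 93 = 10 m.
N² = (9.81/1000) × (0.168/10) = 1.6481 × 10⁻⁴ s⁻².
N = √(1.6481 × 10⁻⁴) = 0.012838 rad s⁻¹, so T = 2π/N = 489.42 s = 8.1570 min ≈ 8.16 min.
N² > 0, so the interval is statically stable.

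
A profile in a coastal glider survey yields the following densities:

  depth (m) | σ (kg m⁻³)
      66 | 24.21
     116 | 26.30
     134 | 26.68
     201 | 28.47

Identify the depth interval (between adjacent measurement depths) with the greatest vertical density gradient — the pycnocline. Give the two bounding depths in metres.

Compute the density gradient over each adjacent pair:
  66–116 m: Δρ/Δz = 2.09/50 = 0.042 kg m⁻⁴
  116–134 m: Δρ/Δz = 0.38/18 = 0.021 kg m⁻⁴
  134–201 m: Δρ/Δz = 1.79/67 = 0.027 kg m⁻⁴
The largest gradient is in the 66–116 m interval — the pycnocline.

66–116 m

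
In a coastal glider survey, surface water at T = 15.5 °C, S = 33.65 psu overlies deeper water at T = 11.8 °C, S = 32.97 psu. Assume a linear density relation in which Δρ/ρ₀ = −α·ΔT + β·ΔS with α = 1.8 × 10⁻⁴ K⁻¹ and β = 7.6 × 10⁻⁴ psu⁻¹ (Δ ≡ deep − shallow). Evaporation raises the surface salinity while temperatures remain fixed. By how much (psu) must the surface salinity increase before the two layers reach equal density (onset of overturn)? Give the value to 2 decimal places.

Neutral buoyancy requires −α(T_deep − T_surf) + β(S_deep − S_surf′) = 0.
S_surf′ = S_deep − (α/β)·ΔT = 32.97 − (1.8 × 10⁻⁴/7.6 × 10⁻⁴)·(-3.7) = 33.8463 psu.
Increase required: 33.8463 − 33.65 = 0.1963 psu.

0.20 psu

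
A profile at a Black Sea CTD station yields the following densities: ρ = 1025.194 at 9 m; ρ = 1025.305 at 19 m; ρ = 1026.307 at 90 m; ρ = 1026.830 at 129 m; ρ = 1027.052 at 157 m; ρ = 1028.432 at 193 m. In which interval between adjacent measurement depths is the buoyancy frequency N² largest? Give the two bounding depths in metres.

157–193 m

Compute the density gradient over each adjacent pair:
  9–19 m: Δρ/Δz = 0.111/10 = 0.011 kg m⁻⁴
  19–90 m: Δρ/Δz = 1.002/71 = 0.014 kg m⁻⁴
  90–129 m: Δρ/Δz = 0.523/39 = 0.013 kg m⁻⁴
  129–157 m: Δρ/Δz = 0.222/28 = 7.9 × 10⁻³ kg m⁻⁴
  157–193 m: Δρ/Δz = 1.380/36 = 0.038 kg m⁻⁴
The largest gradient is in the 157–193 m interval — the pycnocline.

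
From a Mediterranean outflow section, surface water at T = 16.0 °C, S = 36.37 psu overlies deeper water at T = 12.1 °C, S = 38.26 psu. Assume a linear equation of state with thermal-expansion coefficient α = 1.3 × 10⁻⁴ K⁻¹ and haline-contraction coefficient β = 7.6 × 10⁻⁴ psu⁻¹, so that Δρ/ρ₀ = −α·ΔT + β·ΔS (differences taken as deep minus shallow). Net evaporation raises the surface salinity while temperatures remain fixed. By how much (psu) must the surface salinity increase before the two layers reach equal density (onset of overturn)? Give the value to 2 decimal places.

Neutral buoyancy requires −α(T_deep − T_surf) + β(S_deep − S_surf′) = 0.
S_surf′ = S_deep − (α/β)·ΔT = 38.26 − (1.3 × 10⁻⁴/7.6 × 10⁻⁴)·(-3.9) = 38.9271 psu.
Increase required: 38.9271 − 36.37 = 2.5571 psu.

2.56 psu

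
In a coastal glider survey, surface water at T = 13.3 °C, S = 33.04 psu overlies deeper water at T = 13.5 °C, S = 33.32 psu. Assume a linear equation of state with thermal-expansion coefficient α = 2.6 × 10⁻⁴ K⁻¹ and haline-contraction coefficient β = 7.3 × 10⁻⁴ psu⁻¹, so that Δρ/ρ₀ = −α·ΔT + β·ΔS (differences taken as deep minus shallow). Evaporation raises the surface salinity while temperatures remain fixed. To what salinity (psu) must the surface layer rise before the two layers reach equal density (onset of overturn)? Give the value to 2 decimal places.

33.25 psu

Neutral buoyancy requires −α(T_deep − T_surf) + β(S_deep − S_surf′) = 0.
S_surf′ = S_deep − (α/β)·ΔT = 33.32 − (2.6 × 10⁻⁴/7.3 × 10⁻⁴)·(+0.2) = 33.2488 psu.
Increase required: 33.2488 − 33.04 = 0.2088 psu.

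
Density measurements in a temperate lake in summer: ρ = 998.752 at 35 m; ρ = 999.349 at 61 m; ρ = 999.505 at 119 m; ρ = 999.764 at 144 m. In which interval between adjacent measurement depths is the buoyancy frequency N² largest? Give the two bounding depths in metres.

35–61 m

Compute the density gradient over each adjacent pair:
  35–61 m: Δρ/Δz = 0.597/26 = 0.023 kg m⁻⁴
  61–119 m: Δρ/Δz = 0.156/58 = 2.7 × 10⁻³ kg m⁻⁴
  119–144 m: Δρ/Δz = 0.259/25 = 0.010 kg m⁻⁴
The largest gradient is in the 35–61 m interval — the pycnocline.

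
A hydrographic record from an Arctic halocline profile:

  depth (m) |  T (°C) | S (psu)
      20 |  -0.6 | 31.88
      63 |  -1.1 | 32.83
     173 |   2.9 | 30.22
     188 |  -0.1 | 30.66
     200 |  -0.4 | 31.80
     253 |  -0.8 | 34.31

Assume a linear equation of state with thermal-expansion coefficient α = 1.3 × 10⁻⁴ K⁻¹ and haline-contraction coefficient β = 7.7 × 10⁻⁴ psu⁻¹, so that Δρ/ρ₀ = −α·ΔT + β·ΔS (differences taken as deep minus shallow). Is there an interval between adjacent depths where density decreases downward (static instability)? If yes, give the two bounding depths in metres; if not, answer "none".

Evaluate Δρ/ρ₀ = −αΔT + βΔS across each adjacent pair:
  20–63 m: −αΔT+βΔS = −(1.3 × 10⁻⁴)(-0.5)+(7.7 × 10⁻⁴)(+0.95) = 8.0 × 10⁻⁴ → stable
  63–173 m: −αΔT+βΔS = −(1.3 × 10⁻⁴)(+4.0)+(7.7 × 10⁻⁴)(-2.61) = -2.5 × 10⁻³ → UNSTABLE
  173–188 m: −αΔT+βΔS = −(1.3 × 10⁻⁴)(-3.0)+(7.7 × 10⁻⁴)(+0.44) = 7.3 × 10⁻⁴ → stable
  188–200 m: −αΔT+βΔS = −(1.3 × 10⁻⁴)(-0.3)+(7.7 × 10⁻⁴)(+1.14) = 9.2 × 10⁻⁴ → stable
  200–253 m: −αΔT+βΔS = −(1.3 × 10⁻⁴)(-0.4)+(7.7 × 10⁻⁴)(+2.51) = 2.0 × 10⁻³ → stable
The 63–173 m interval has Δρ < 0: lighter water underlies denser water.

63–173 m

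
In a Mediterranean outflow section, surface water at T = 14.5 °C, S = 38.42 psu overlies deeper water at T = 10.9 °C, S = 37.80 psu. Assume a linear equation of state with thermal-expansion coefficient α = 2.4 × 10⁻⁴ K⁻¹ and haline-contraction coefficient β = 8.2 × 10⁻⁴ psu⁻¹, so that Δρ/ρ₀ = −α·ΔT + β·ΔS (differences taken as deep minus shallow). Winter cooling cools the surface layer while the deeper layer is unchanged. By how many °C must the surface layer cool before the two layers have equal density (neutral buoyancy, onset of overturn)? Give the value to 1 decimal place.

1.5 °C

Neutral buoyancy requires Δρ = 0, i.e. −α(T_deep − T_surf′) + β(S_deep − S_surf) = 0.
T_surf′ = T_deep − (β/α)·ΔS = 10.9 − (8.2 × 10⁻⁴/2.4 × 10⁻⁴)·(-0.62) = 13.018 °C.
Cooling required: 14.5 − (13.018) = 1.482 °C.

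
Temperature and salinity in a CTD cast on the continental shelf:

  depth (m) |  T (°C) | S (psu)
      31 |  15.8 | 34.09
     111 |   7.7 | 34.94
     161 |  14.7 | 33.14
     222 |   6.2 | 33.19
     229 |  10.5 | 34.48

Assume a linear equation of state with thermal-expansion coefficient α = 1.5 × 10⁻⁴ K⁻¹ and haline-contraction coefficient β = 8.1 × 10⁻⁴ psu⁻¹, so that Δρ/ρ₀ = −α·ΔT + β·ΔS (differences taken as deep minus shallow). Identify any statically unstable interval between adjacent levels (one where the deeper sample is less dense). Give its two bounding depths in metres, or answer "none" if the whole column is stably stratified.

Evaluate Δρ/ρ₀ = −αΔT + βΔS across each adjacent pair:
  31–111 m: −αΔT+βΔS = −(1.5 × 10⁻⁴)(-8.1)+(8.1 × 10⁻⁴)(+0.85) = 1.9 × 10⁻³ → stable
  111–161 m: −αΔT+βΔS = −(1.5 × 10⁻⁴)(+7.0)+(8.1 × 10⁻⁴)(-1.80) = -2.5 × 10⁻³ → UNSTABLE
  161–222 m: −αΔT+βΔS = −(1.5 × 10⁻⁴)(-8.5)+(8.1 × 10⁻⁴)(+0.05) = 1.3 × 10⁻³ → stable
  222–229 m: −αΔT+βΔS = −(1.5 × 10⁻⁴)(+4.3)+(8.1 × 10⁻⁴)(+1.29) = 4.0 × 10⁻⁴ → stable
The 111–161 m interval has Δρ < 0: lighter water underlies denser water.

111–161 m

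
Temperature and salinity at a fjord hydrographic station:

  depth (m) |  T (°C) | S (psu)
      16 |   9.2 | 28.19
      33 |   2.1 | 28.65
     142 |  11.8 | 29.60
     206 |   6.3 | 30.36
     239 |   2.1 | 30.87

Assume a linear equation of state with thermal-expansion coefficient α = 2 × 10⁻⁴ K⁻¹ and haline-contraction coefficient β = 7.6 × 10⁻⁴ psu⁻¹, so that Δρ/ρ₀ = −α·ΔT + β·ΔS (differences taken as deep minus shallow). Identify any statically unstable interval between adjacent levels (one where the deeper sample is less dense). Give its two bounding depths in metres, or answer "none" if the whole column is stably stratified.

33–142 m

Evaluate Δρ/ρ₀ = −αΔT + βΔS across each adjacent pair:
  16–33 m: −αΔT+βΔS = −(2 × 10⁻⁴)(-7.1)+(7.6 × 10⁻⁴)(+0.46) = 1.8 × 10⁻³ → stable
  33–142 m: −αΔT+βΔS = −(2 × 10⁻⁴)(+9.7)+(7.6 × 10⁻⁴)(+0.95) = -1.2 × 10⁻³ → UNSTABLE
  142–206 m: −αΔT+βΔS = −(2 × 10⁻⁴)(-5.5)+(7.6 × 10⁻⁴)(+0.76) = 1.7 × 10⁻³ → stable
  206–239 m: −αΔT+βΔS = −(2 × 10⁻⁴)(-4.2)+(7.6 × 10⁻⁴)(+0.51) = 1.2 × 10⁻³ → stable
The 33–142 m interval has Δρ < 0: lighter water underlies denser water.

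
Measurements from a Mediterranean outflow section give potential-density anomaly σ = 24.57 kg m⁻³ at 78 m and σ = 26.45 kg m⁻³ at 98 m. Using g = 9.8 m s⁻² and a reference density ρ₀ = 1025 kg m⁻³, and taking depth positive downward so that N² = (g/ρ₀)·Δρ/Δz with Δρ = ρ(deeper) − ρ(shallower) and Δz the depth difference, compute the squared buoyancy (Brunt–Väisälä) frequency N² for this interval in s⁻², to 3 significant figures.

Δρ = 1026.45 − 1024.57 = 1.88 kg m⁻³ over Δz = 98 − 78 = 20 m.
N² = (9.8/1025) × (1.88/20) = 8.9873 × 10⁻⁴ s⁻² ≈ 8.99 × 10⁻⁴ s⁻².

8.99 × 10⁻⁴ s⁻²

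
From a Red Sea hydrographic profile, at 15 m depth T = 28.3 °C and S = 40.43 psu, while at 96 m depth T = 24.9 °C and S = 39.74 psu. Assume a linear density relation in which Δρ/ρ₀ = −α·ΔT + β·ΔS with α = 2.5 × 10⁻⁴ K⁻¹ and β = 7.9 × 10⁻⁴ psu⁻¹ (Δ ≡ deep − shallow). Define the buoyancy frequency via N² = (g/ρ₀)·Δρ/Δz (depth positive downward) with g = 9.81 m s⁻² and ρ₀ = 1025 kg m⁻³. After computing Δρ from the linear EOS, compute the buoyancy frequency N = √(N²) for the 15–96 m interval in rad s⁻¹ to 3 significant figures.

6.08 × 10⁻³ rad s⁻¹

ΔT = -3.4 K, ΔS = -0.69 psu (deep − shallow).
Δρ/ρ₀ = −αΔT + βΔS = 8.50 × 10⁻⁴ − 5.451 × 10⁻⁴ = 3.049 × 10⁻⁴, so Δρ ≈ 0.3125 kg m⁻³.
N² = (g/ρ₀)·Δρ/Δz = g·(Δρ/ρ₀)/Δz = 9.81 × 3.049 × 10⁻⁴ / 81 = 3.6927 × 10⁻⁵ s⁻².
N = √(3.6927 × 10⁻⁵) = 6.0768 × 10⁻³ rad s⁻¹ ≈ 6.08 × 10⁻³ rad s⁻¹.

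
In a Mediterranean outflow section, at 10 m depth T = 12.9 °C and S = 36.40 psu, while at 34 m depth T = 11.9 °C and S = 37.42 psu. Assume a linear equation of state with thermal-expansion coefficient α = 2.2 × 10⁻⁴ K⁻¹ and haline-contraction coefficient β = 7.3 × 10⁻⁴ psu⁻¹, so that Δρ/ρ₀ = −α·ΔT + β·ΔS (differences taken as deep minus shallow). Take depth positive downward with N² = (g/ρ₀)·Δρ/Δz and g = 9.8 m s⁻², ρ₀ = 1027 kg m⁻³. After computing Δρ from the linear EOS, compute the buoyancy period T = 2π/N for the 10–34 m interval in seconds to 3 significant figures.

ΔT = -1.0 K, ΔS = +1.02 psu (deep − shallow).
Δρ/ρ₀ = −αΔT + βΔS = 2.20 × 10⁻⁴ + 7.446 × 10⁻⁴ = 9.646 × 10⁻⁴, so Δρ ≈ 0.9906 kg m⁻³.
N² = (g/ρ₀)·Δρ/Δz = g·(Δρ/ρ₀)/Δz = 9.8 × 9.646 × 10⁻⁴ / 24 = 3.9388 × 10⁻⁴ s⁻².
N = √(3.9388 × 10⁻⁴) = 0.019846 rad s⁻¹ → T = 2π/N = 316.60 s ≈ 317 s.

317 s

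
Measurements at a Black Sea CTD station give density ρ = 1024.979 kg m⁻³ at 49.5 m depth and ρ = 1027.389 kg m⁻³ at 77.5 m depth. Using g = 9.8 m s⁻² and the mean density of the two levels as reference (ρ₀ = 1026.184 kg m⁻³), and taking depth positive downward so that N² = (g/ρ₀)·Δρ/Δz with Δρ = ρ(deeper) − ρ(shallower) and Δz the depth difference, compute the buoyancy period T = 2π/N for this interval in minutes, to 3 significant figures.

3.65 min

Δρ = 1027.389 − 1024.979 = 2.410 kg m⁻³ over Δz = 77.5 − 49.5 = 28 m.
N² = (9.8/1026.184) × (2.410/28) = 8.2198 × 10⁻⁴ s⁻².
N = √(8.2198 × 10⁻⁴) = 0.028670 rad s⁻¹, so T = 2π/N = 219.16 s = 3.6527 min ≈ 3.65 min.
A positive N² confirms static stability across the interval.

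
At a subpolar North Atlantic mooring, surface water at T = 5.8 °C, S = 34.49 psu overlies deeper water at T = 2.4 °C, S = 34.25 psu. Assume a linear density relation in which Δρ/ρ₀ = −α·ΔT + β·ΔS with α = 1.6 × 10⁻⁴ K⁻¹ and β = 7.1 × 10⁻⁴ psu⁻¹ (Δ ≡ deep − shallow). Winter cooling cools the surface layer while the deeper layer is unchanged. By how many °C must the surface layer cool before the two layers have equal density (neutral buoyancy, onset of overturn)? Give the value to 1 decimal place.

Neutral buoyancy requires Δρ = 0, i.e. −α(T_deep − T_surf′) + β(S_deep − S_surf) = 0.
T_surf′ = T_deep − (β/α)·ΔS = 2.4 − (7.1 × 10⁻⁴/1.6 × 10⁻⁴)·(-0.24) = 3.465 °C.
Cooling required: 5.8 − (3.465) = 2.335 °C.

2.3 °C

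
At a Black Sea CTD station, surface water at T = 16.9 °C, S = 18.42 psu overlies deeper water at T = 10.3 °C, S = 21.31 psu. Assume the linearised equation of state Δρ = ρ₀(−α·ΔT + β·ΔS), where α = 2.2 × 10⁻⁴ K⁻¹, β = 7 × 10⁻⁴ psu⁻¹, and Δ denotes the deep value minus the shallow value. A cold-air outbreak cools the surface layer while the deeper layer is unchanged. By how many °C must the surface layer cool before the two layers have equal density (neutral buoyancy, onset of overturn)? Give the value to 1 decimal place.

15.8 °C

Neutral buoyancy requires Δρ = 0, i.e. −α(T_deep − T_surf′) + β(S_deep − S_surf) = 0.
T_surf′ = T_deep − (β/α)·ΔS = 10.3 − (7 × 10⁻⁴/2.2 × 10⁻⁴)·(+2.89) = 1.105 °C.
Cooling required: 16.9 − (1.105) = 15.795 °C.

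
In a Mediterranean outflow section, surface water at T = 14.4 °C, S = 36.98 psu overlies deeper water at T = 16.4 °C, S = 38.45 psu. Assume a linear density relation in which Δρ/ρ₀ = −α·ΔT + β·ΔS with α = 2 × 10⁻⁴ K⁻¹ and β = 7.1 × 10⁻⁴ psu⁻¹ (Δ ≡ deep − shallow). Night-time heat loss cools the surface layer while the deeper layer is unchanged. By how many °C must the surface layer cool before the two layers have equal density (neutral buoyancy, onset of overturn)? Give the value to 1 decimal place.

Neutral buoyancy requires Δρ = 0, i.e. −α(T_deep − T_surf′) + β(S_deep − S_surf) = 0.
T_surf′ = T_deep − (β/α)·ΔS = 16.4 − (7.1 × 10⁻⁴/2 × 10⁻⁴)·(+1.47) = 11.181 °C.
Cooling required: 14.4 − (11.181) = 3.219 °C.

3.2 °C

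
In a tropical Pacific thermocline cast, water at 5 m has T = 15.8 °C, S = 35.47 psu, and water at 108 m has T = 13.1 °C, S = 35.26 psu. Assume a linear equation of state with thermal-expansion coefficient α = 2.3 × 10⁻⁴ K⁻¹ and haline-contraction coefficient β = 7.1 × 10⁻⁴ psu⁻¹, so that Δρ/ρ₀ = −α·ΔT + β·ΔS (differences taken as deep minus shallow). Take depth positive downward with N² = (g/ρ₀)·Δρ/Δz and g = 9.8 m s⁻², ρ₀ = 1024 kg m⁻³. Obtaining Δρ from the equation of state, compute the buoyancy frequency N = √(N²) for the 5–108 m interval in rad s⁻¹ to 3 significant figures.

ΔT = -2.7 K, ΔS = -0.21 psu (deep − shallow).
Δρ/ρ₀ = −αΔT + βΔS = 6.21 × 10⁻⁴ − 1.491 × 10⁻⁴ = 4.719 × 10⁻⁴, so Δρ ≈ 0.4832 kg m⁻³.
N² = (g/ρ₀)·Δρ/Δz = g·(Δρ/ρ₀)/Δz = 9.8 × 4.719 × 10⁻⁴ / 103 = 4.4899 × 10⁻⁵ s⁻².
N = √(4.4899 × 10⁻⁵) = 6.7007 × 10⁻³ rad s⁻¹ ≈ 6.70 × 10⁻³ rad s⁻¹.

6.70 × 10⁻³ rad s⁻¹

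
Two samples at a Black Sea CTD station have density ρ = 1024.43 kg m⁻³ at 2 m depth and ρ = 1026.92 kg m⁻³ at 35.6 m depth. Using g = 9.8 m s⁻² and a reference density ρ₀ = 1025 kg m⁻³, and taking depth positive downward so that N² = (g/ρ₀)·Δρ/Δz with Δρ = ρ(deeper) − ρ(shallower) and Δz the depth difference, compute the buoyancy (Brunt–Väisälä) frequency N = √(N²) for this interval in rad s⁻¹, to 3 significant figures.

Δρ = 1026.92 − 1024.43 = 2.49 kg m⁻³ over Δz = 35.6 − 2 = 33.6 m.
N² = (9.8/1025) × (2.49/33.6) = 7.0854 × 10⁻⁴ s⁻².
N = √(7.0854 × 10⁻⁴) = 0.026618 rad s⁻¹ ≈ 0.0266 rad s⁻¹.

0.0266 rad s⁻¹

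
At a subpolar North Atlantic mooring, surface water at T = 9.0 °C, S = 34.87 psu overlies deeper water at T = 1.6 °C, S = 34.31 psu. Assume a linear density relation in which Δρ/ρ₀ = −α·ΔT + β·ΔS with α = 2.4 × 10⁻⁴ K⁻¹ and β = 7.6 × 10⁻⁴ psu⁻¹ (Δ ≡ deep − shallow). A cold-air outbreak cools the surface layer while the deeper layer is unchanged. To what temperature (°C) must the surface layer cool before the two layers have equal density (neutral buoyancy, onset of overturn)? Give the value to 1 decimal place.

3.4 °C

Neutral buoyancy requires Δρ = 0, i.e. −α(T_deep − T_surf′) + β(S_deep − S_surf) = 0.
T_surf′ = T_deep − (β/α)·ΔS = 1.6 − (7.6 × 10⁻⁴/2.4 × 10⁻⁴)·(-0.56) = 3.373 °C.
Cooling required: 9.0 − (3.373) = 5.627 °C.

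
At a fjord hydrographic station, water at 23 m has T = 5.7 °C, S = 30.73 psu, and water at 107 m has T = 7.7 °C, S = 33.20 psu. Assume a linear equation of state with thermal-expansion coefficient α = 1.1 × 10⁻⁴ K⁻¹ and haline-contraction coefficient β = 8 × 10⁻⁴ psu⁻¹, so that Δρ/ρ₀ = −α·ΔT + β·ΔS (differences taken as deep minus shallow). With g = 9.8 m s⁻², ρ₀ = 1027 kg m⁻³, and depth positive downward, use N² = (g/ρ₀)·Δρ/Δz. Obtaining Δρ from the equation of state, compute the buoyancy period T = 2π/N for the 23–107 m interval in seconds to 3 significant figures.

439 s

ΔT = +2.0 K, ΔS = +2.47 psu (deep − shallow).
Δρ/ρ₀ = −αΔT + βΔS = -2.20 × 10⁻⁴ + 1.976 × 10⁻³ = 1.756 × 10⁻³, so Δρ ≈ 1.803 kg m⁻³.
N² = (g/ρ₀)·Δρ/Δz = g·(Δρ/ρ₀)/Δz = 9.8 × 1.756 × 10⁻³ / 84 = 2.0487 × 10⁻⁴ s⁻².
N = √(2.0487 × 10⁻⁴) = 0.014313 rad s⁻¹ → T = 2π/N = 438.98 s ≈ 439 s.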